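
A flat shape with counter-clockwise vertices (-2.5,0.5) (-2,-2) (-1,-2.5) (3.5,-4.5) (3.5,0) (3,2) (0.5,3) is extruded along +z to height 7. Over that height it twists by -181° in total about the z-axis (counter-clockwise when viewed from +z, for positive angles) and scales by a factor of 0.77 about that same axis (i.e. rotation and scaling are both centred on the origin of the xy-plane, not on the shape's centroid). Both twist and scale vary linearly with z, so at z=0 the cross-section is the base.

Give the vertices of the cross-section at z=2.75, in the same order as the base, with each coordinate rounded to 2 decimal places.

Cross-section at z=2.75: (-0.31,2.30) (-2.31,1.13) (-2.45,0.12) (-2.84,-4.34) (1.03,-3.01) (2.60,-1.99) (2.73,0.45)

t = z/height = 2.75/7 = 0.392857
s = 1 + (scale-1)·z/height = 1 + (0.77-1)·2.75/7 = 0.909643
θ = twist·z/height = -181°·2.75/7 = -71.1071° = -1.241054 rad
cos θ = 0.323799, sin θ = -0.946126 (intermediates below are computed at full precision and shown rounded to 5 d.p.)
v1: (-2.5,0.5) → rotate → (-0.33644,2.52721) → ×s → (-0.30604,2.29886) → (-0.31,2.30)
v2: (-2,-2) → rotate → (-2.53985,1.24465) → ×s → (-2.31036,1.13219) → (-2.31,1.13)
v3: (-1,-2.5) → rotate → (-2.68911,0.13663) → ×s → (-2.44613,0.12428) → (-2.45,0.12)
v4: (3.5,-4.5) → rotate → (-3.12427,-4.76854) → ×s → (-2.84197,-4.33767) → (-2.84,-4.34)
v5: (3.5,0) → rotate → (1.13330,-3.31144) → ×s → (1.03090,-3.01223) → (1.03,-3.01)
v6: (3,2) → rotate → (2.86365,-2.19078) → ×s → (2.60490,-1.99283) → (2.60,-1.99)
v7: (0.5,3) → rotate → (3.00028,0.49834) → ×s → (2.72918,0.45331) → (2.73,0.45)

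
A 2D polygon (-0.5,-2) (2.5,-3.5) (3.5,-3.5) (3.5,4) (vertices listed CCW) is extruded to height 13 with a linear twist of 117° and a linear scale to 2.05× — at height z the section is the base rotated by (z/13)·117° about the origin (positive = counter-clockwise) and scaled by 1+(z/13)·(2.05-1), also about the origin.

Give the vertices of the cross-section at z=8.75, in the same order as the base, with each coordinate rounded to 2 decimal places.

t = z/height = 8.75/13 = 0.673077
s = 1 + (scale-1)·z/height = 1 + (2.05-1)·8.75/13 = 1.706731
θ = twist·z/height = 117°·8.75/13 = 78.7500° = 1.374447 rad
cos θ = 0.195090, sin θ = 0.980785 (intermediates below are computed at full precision and shown rounded to 5 d.p.)
v1: (-0.5,-2) → rotate → (1.86403,-0.88057) → ×s → (3.18139,-1.50290) → (3.18,-1.50)
v2: (2.5,-3.5) → rotate → (3.92047,1.76915) → ×s → (6.69119,3.01946) → (6.69,3.02)
v3: (3.5,-3.5) → rotate → (4.11556,2.74993) → ×s → (7.02416,4.69339) → (7.02,4.69)
v4: (3.5,4) → rotate → (-3.24032,4.21311) → ×s → (-5.53036,7.19064) → (-5.53,7.19)

Cross-section at z=8.75: (3.18,-1.50) (6.69,3.02) (7.02,4.69) (-5.53,7.19)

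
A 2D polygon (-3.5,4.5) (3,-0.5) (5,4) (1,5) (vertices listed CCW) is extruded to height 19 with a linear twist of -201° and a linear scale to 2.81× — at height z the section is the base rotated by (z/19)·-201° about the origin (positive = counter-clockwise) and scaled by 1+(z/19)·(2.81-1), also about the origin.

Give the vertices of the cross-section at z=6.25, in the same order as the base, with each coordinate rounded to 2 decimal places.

Cross-section at z=6.25: (4.30,8.01) (1.21,-4.70) (9.06,-4.71) (7.94,1.77)

t = z/height = 6.25/19 = 0.328947
s = 1 + (scale-1)·z/height = 1 + (2.81-1)·6.25/19 = 1.595395
θ = twist·z/height = -201°·6.25/19 = -66.1184° = -1.153984 rad
cos θ = 0.404848, sin θ = -0.914384 (intermediates below are computed at full precision and shown rounded to 5 d.p.)
v1: (-3.5,4.5) → rotate → (2.69776,5.02216) → ×s → (4.30400,8.01233) → (4.30,8.01)
v2: (3,-0.5) → rotate → (0.75735,-2.94558) → ×s → (1.20827,-4.69936) → (1.21,-4.70)
v3: (5,4) → rotate → (5.68177,-2.95253) → ×s → (9.06467,-4.71045) → (9.06,-4.71)
v4: (1,5) → rotate → (4.97677,1.10985) → ×s → (7.93991,1.77066) → (7.94,1.77)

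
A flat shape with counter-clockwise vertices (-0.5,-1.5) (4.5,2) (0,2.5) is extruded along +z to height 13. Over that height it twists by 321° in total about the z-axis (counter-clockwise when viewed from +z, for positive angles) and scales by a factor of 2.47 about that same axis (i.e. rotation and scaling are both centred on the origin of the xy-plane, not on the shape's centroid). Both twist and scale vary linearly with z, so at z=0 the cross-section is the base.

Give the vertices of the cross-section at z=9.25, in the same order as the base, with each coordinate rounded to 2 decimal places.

t = z/height = 9.25/13 = 0.711538
s = 1 + (scale-1)·z/height = 1 + (2.47-1)·9.25/13 = 2.045962
θ = twist·z/height = 321°·9.25/13 = 228.4038° = 3.986399 rad
cos θ = -0.663876, sin θ = -0.747843 (intermediates below are computed at full precision and shown rounded to 5 d.p.)
v1: (-0.5,-1.5) → rotate → (-0.78983,1.36974) → ×s → (-1.61595,2.80243) → (-1.62,2.80)
v2: (4.5,2) → rotate → (-1.49176,-4.69304) → ×s → (-3.05208,-9.60179) → (-3.05,-9.60)
v3: (0,2.5) → rotate → (1.86961,-1.65969) → ×s → (3.82514,-3.39566) → (3.83,-3.40)

Cross-section at z=9.25: (-1.62,2.80) (-3.05,-9.60) (3.83,-3.40)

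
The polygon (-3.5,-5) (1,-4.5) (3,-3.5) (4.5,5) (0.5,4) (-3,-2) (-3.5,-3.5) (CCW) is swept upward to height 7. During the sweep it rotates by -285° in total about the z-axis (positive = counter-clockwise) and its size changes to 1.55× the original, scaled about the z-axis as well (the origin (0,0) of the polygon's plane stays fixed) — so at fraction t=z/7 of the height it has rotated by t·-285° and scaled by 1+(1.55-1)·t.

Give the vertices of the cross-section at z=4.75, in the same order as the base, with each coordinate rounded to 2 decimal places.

t = z/height = 4.75/7 = 0.678571
s = 1 + (scale-1)·z/height = 1 + (1.55-1)·4.75/7 = 1.373214
θ = twist·z/height = -285°·4.75/7 = -193.3929° = -3.375342 rad
cos θ = -0.972805, sin θ = 0.231627 (intermediates below are computed at full precision and shown rounded to 5 d.p.)
v1: (-3.5,-5) → rotate → (4.56295,4.05333) → ×s → (6.26591,5.56609) → (6.27,5.57)
v2: (1,-4.5) → rotate → (0.06952,4.60925) → ×s → (0.09546,6.32949) → (0.10,6.33)
v3: (3,-3.5) → rotate → (-2.10772,4.09970) → ×s → (-2.89435,5.62976) → (-2.89,5.63)
v4: (4.5,5) → rotate → (-5.53575,-3.82170) → ×s → (-7.60178,-5.24802) → (-7.60,-5.25)
v5: (0.5,4) → rotate → (-1.41291,-3.77541) → ×s → (-1.94023,-5.18444) → (-1.94,-5.18)
v6: (-3,-2) → rotate → (3.38167,1.25073) → ×s → (4.64375,1.71752) → (4.64,1.72)
v7: (-3.5,-3.5) → rotate → (4.21551,2.59412) → ×s → (5.78880,3.56229) → (5.79,3.56)

Cross-section at z=4.75: (6.27,5.57) (0.10,6.33) (-2.89,5.63) (-7.60,-5.25) (-1.94,-5.18) (4.64,1.72) (5.79,3.56)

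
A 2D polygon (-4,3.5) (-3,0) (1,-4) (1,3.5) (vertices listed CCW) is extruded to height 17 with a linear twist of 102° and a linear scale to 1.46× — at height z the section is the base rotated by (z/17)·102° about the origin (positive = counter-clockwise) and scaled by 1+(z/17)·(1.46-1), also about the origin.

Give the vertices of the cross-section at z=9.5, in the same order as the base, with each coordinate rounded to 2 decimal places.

t = z/height = 9.5/17 = 0.558824
s = 1 + (scale-1)·z/height = 1 + (1.46-1)·9.5/17 = 1.257059
θ = twist·z/height = 102°·9.5/17 = 57.0000° = 0.994838 rad
cos θ = 0.544639, sin θ = 0.838671 (intermediates below are computed at full precision and shown rounded to 5 d.p.)
v1: (-4,3.5) → rotate → (-5.11390,-1.44845) → ×s → (-6.42848,-1.82078) → (-6.43,-1.82)
v2: (-3,0) → rotate → (-1.63392,-2.51601) → ×s → (-2.05393,-3.16277) → (-2.05,-3.16)
v3: (1,-4) → rotate → (3.89932,-1.33989) → ×s → (4.90168,-1.68431) → (4.90,-1.68)
v4: (1,3.5) → rotate → (-2.39071,2.74491) → ×s → (-3.00526,3.45051) → (-3.01,3.45)

Cross-section at z=9.5: (-6.43,-1.82) (-2.05,-3.16) (4.90,-1.68) (-3.01,3.45)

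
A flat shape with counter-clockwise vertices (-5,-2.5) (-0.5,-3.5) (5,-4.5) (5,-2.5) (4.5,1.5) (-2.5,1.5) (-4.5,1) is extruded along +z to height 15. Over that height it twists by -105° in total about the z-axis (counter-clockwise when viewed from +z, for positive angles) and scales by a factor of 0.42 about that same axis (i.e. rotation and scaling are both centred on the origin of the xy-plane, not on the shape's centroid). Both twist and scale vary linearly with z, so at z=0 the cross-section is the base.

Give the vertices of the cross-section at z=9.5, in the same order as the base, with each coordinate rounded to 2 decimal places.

Cross-section at z=9.5: (-2.71,2.27) (-2.16,-0.59) (-1.35,-4.04) (-0.19,-3.53) (2.01,-2.23) (0.24,1.83) (-0.56,2.86)

t = z/height = 9.5/15 = 0.633333
s = 1 + (scale-1)·z/height = 1 + (0.42-1)·9.5/15 = 0.632667
θ = twist·z/height = -105°·9.5/15 = -66.5000° = -1.160644 rad
cos θ = 0.398749, sin θ = -0.917060 (intermediates below are computed at full precision and shown rounded to 5 d.p.)
v1: (-5,-2.5) → rotate → (-4.28640,3.58843) → ×s → (-2.71186,2.27028) → (-2.71,2.27)
v2: (-0.5,-3.5) → rotate → (-3.40908,-0.93709) → ×s → (-2.15681,-0.59287) → (-2.16,-0.59)
v3: (5,-4.5) → rotate → (-2.13302,-6.37967) → ×s → (-1.34949,-4.03621) → (-1.35,-4.04)
v4: (5,-2.5) → rotate → (-0.29890,-5.58217) → ×s → (-0.18911,-3.53165) → (-0.19,-3.53)
v5: (4.5,1.5) → rotate → (3.16996,-3.52865) → ×s → (2.00553,-2.23246) → (2.01,-2.23)
v6: (-2.5,1.5) → rotate → (0.37872,2.89077) → ×s → (0.23960,1.82890) → (0.24,1.83)
v7: (-4.5,1) → rotate → (-0.87731,4.52552) → ×s → (-0.55505,2.86315) → (-0.56,2.86)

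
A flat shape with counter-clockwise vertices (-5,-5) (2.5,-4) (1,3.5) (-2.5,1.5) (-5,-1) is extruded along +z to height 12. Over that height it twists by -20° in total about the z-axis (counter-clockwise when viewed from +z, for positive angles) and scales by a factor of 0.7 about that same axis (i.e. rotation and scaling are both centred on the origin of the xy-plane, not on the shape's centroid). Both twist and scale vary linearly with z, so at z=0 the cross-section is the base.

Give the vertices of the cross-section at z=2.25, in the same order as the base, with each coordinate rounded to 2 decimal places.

t = z/height = 2.25/12 = 0.1875
s = 1 + (scale-1)·z/height = 1 + (0.7-1)·2.25/12 = 0.943750
θ = twist·z/height = -20°·2.25/12 = -3.7500° = -0.065450 rad
cos θ = 0.997859, sin θ = -0.065403 (intermediates below are computed at full precision and shown rounded to 5 d.p.)
v1: (-5,-5) → rotate → (-5.31631,-4.66228) → ×s → (-5.01727,-4.40003) → (-5.02,-4.40)
v2: (2.5,-4) → rotate → (2.23303,-4.15494) → ×s → (2.10743,-3.92123) → (2.11,-3.92)
v3: (1,3.5) → rotate → (1.22677,3.42710) → ×s → (1.15776,3.23433) → (1.16,3.23)
v4: (-2.5,1.5) → rotate → (-2.39654,1.66030) → ×s → (-2.26174,1.56690) → (-2.26,1.57)
v5: (-5,-1) → rotate → (-5.05470,-0.67084) → ×s → (-4.77037,-0.63311) → (-4.77,-0.63)

Cross-section at z=2.25: (-5.02,-4.40) (2.11,-3.92) (1.16,3.23) (-2.26,1.57) (-4.77,-0.63)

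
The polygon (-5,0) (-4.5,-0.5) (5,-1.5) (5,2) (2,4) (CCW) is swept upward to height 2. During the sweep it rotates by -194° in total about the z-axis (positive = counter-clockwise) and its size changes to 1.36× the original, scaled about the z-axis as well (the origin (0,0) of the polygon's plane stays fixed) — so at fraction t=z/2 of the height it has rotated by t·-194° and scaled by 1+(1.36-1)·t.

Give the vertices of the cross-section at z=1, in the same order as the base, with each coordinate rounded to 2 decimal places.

Cross-section at z=1: (0.72,5.86) (0.06,5.34) (-2.48,-5.64) (1.62,-6.14) (4.40,-2.92)

t = z/height = 1/2 = 0.5
s = 1 + (scale-1)·z/height = 1 + (1.36-1)·1/2 = 1.180000
θ = twist·z/height = -194°·1/2 = -97.0000° = -1.692969 rad
cos θ = -0.121869, sin θ = -0.992546 (intermediates below are computed at full precision and shown rounded to 5 d.p.)
v1: (-5,0) → rotate → (0.60935,4.96273) → ×s → (0.71903,5.85602) → (0.72,5.86)
v2: (-4.5,-0.5) → rotate → (0.05214,4.52739) → ×s → (0.06152,5.34232) → (0.06,5.34)
v3: (5,-1.5) → rotate → (-2.09817,-4.77993) → ×s → (-2.47584,-5.64031) → (-2.48,-5.64)
v4: (5,2) → rotate → (1.37575,-5.20647) → ×s → (1.62338,-6.14363) → (1.62,-6.14)
v5: (2,4) → rotate → (3.72645,-2.47257) → ×s → (4.39721,-2.91763) → (4.40,-2.92)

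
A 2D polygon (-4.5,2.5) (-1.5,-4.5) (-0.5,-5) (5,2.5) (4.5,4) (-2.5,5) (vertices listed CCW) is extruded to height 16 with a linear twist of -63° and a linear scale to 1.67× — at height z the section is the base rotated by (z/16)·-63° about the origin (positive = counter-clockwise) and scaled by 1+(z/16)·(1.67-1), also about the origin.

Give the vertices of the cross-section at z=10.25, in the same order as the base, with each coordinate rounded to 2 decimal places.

t = z/height = 10.25/16 = 0.640625
s = 1 + (scale-1)·z/height = 1 + (1.67-1)·10.25/16 = 1.429219
θ = twist·z/height = -63°·10.25/16 = -40.3594° = -0.704404 rad
cos θ = 0.761998, sin θ = -0.647580 (intermediates below are computed at full precision and shown rounded to 5 d.p.)
v1: (-4.5,2.5) → rotate → (-1.81004,4.81910) → ×s → (-2.58694,6.88755) → (-2.59,6.89)
v2: (-1.5,-4.5) → rotate → (-4.05711,-2.45762) → ×s → (-5.79849,-3.51248) → (-5.80,-3.51)
v3: (-0.5,-5) → rotate → (-3.61890,-3.48620) → ×s → (-5.17220,-4.98254) → (-5.17,-4.98)
v4: (5,2.5) → rotate → (5.42894,-1.33290) → ×s → (7.75914,-1.90501) → (7.76,-1.91)
v5: (4.5,4) → rotate → (6.01931,0.13388) → ×s → (8.60291,0.19135) → (8.60,0.19)
v6: (-2.5,5) → rotate → (1.33290,5.42894) → ×s → (1.90501,7.75914) → (1.91,7.76)

Cross-section at z=10.25: (-2.59,6.89) (-5.80,-3.51) (-5.17,-4.98) (7.76,-1.91) (8.60,0.19) (1.91,7.76)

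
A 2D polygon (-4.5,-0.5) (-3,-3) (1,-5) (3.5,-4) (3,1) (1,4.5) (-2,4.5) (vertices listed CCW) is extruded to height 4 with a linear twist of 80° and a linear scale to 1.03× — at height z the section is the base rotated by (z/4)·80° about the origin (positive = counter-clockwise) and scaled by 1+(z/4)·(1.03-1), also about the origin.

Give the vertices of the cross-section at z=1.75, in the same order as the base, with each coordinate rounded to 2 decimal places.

t = z/height = 1.75/4 = 0.4375
s = 1 + (scale-1)·z/height = 1 + (1.03-1)·1.75/4 = 1.013125
θ = twist·z/height = 80°·1.75/4 = 35.0000° = 0.610865 rad
cos θ = 0.819152, sin θ = 0.573576 (intermediates below are computed at full precision and shown rounded to 5 d.p.)
v1: (-4.5,-0.5) → rotate → (-3.39940,-2.99067) → ×s → (-3.44401,-3.02992) → (-3.44,-3.03)
v2: (-3,-3) → rotate → (-0.73673,-4.17819) → ×s → (-0.74640,-4.23302) → (-0.75,-4.23)
v3: (1,-5) → rotate → (3.68703,-3.52218) → ×s → (3.73543,-3.56841) → (3.74,-3.57)
v4: (3.5,-4) → rotate → (5.16134,-1.26909) → ×s → (5.22908,-1.28575) → (5.23,-1.29)
v5: (3,1) → rotate → (1.88388,2.53988) → ×s → (1.90861,2.57322) → (1.91,2.57)
v6: (1,4.5) → rotate → (-1.76194,4.25976) → ×s → (-1.78507,4.31567) → (-1.79,4.32)
v7: (-2,4.5) → rotate → (-4.21940,2.53903) → ×s → (-4.27478,2.57236) → (-4.27,2.57)

Cross-section at z=1.75: (-3.44,-3.03) (-0.75,-4.23) (3.74,-3.57) (5.23,-1.29) (1.91,2.57) (-1.79,4.32) (-4.27,2.57)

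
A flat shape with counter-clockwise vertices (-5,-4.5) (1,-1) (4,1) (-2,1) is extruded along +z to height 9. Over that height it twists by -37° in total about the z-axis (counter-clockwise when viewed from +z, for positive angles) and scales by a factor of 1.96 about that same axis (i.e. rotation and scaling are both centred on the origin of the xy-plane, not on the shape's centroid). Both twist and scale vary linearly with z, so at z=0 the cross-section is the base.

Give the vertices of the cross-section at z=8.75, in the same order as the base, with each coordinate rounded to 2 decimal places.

Cross-section at z=8.75: (-12.93,-1.36) (0.43,-2.70) (7.39,-2.98) (-1.99,3.84)

t = z/height = 8.75/9 = 0.972222
s = 1 + (scale-1)·z/height = 1 + (1.96-1)·8.75/9 = 1.933333
θ = twist·z/height = -37°·8.75/9 = -35.9722° = -0.627834 rad
cos θ = 0.809302, sin θ = -0.587393 (intermediates below are computed at full precision and shown rounded to 5 d.p.)
v1: (-5,-4.5) → rotate → (-6.68978,-0.70489) → ×s → (-12.93357,-1.36279) → (-12.93,-1.36)
v2: (1,-1) → rotate → (0.22191,-1.39669) → ×s → (0.42902,-2.70028) → (0.43,-2.70)
v3: (4,1) → rotate → (3.82460,-1.54027) → ×s → (7.39423,-2.97786) → (7.39,-2.98)
v4: (-2,1) → rotate → (-1.03121,1.98409) → ×s → (-1.99367,3.83590) → (-1.99,3.84)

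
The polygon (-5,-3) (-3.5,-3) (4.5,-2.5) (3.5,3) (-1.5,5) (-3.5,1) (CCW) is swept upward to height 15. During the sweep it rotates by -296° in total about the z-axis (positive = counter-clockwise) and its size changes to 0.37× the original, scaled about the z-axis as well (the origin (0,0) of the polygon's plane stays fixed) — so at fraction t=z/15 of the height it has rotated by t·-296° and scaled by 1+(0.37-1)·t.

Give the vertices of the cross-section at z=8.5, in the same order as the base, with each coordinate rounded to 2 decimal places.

Cross-section at z=8.5: (2.73,2.57) (1.79,2.36) (-3.17,0.96) (-1.79,-2.36) (1.63,-2.94) (2.34,-0.15)

t = z/height = 8.5/15 = 0.566667
s = 1 + (scale-1)·z/height = 1 + (0.37-1)·8.5/15 = 0.643000
θ = twist·z/height = -296°·8.5/15 = -167.7333° = -2.927499 rad
cos θ = -0.977169, sin θ = -0.212462 (intermediates below are computed at full precision and shown rounded to 5 d.p.)
v1: (-5,-3) → rotate → (4.24846,3.99382) → ×s → (2.73176,2.56802) → (2.73,2.57)
v2: (-3.5,-3) → rotate → (2.78271,3.67512) → ×s → (1.78928,2.36311) → (1.79,2.36)
v3: (4.5,-2.5) → rotate → (-4.92842,1.48684) → ×s → (-3.16897,0.95604) → (-3.17,0.96)
v4: (3.5,3) → rotate → (-2.78271,-3.67512) → ×s → (-1.78928,-2.36311) → (-1.79,-2.36)
v5: (-1.5,5) → rotate → (2.52806,-4.56715) → ×s → (1.62554,-2.93668) → (1.63,-2.94)
v6: (-3.5,1) → rotate → (3.63255,-0.23355) → ×s → (2.33573,-0.15017) → (2.34,-0.15)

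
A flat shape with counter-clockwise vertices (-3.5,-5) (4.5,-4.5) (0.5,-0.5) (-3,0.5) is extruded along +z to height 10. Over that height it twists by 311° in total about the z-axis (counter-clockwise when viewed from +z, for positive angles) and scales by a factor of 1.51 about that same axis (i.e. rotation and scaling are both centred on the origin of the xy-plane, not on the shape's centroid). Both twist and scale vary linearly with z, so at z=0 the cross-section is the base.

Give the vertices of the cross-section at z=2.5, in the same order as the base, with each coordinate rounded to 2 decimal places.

t = z/height = 2.5/10 = 0.25
s = 1 + (scale-1)·z/height = 1 + (1.51-1)·2.5/10 = 1.127500
θ = twist·z/height = 311°·2.5/10 = 77.7500° = 1.356993 rad
cos θ = 0.212178, sin θ = 0.977231 (intermediates below are computed at full precision and shown rounded to 5 d.p.)
v1: (-3.5,-5) → rotate → (4.14353,-4.48120) → ×s → (4.67183,-5.05255) → (4.67,-5.05)
v2: (4.5,-4.5) → rotate → (5.35234,3.44274) → ×s → (6.03476,3.88169) → (6.03,3.88)
v3: (0.5,-0.5) → rotate → (0.59470,0.38253) → ×s → (0.67053,0.43130) → (0.67,0.43)
v4: (-3,0.5) → rotate → (-1.12515,-2.82560) → ×s → (-1.26861,-3.18587) → (-1.27,-3.19)

Cross-section at z=2.5: (4.67,-5.05) (6.03,3.88) (0.67,0.43) (-1.27,-3.19)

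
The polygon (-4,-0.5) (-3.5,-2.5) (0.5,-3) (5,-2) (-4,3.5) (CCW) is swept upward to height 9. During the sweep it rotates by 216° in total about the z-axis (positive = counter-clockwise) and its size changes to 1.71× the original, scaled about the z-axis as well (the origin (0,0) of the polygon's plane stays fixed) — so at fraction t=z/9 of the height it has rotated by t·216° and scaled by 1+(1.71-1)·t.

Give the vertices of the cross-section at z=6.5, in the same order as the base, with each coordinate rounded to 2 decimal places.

t = z/height = 6.5/9 = 0.722222
s = 1 + (scale-1)·z/height = 1 + (1.71-1)·6.5/9 = 1.512778
θ = twist·z/height = 216°·6.5/9 = 156.0000° = 2.722714 rad
cos θ = -0.913545, sin θ = 0.406737 (intermediates below are computed at full precision and shown rounded to 5 d.p.)
v1: (-4,-0.5) → rotate → (3.85755,-1.17017) → ×s → (5.83562,-1.77021) → (5.84,-1.77)
v2: (-3.5,-2.5) → rotate → (4.21425,0.86029) → ×s → (6.37522,1.30142) → (6.38,1.30)
v3: (0.5,-3) → rotate → (0.76344,2.94400) → ×s → (1.15491,4.45362) → (1.15,4.45)
v4: (5,-2) → rotate → (-3.75425,3.86077) → ×s → (-5.67935,5.84049) → (-5.68,5.84)
v5: (-4,3.5) → rotate → (2.23060,-4.82436) → ×s → (3.37441,-7.29818) → (3.37,-7.30)

Cross-section at z=6.5: (5.84,-1.77) (6.38,1.30) (1.15,4.45) (-5.68,5.84) (3.37,-7.30)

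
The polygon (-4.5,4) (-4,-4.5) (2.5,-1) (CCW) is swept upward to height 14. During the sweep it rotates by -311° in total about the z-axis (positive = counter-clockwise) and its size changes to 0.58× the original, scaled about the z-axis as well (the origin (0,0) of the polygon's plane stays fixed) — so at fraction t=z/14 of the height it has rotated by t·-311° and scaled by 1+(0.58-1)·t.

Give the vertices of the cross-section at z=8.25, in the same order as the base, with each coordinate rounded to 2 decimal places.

Cross-section at z=8.25: (3.21,-3.20) (3.20,3.21) (-1.84,0.86)

t = z/height = 8.25/14 = 0.589286
s = 1 + (scale-1)·z/height = 1 + (0.58-1)·8.25/14 = 0.752500
θ = twist·z/height = -311°·8.25/14 = -183.2679° = -3.198628 rad
cos θ = -0.998374, sin θ = 0.057004 (intermediates below are computed at full precision and shown rounded to 5 d.p.)
v1: (-4.5,4) → rotate → (4.26467,-4.25001) → ×s → (3.20916,-3.19814) → (3.21,-3.20)
v2: (-4,-4.5) → rotate → (4.25001,4.26467) → ×s → (3.19814,3.20916) → (3.20,3.21)
v3: (2.5,-1) → rotate → (-2.43893,1.14088) → ×s → (-1.83530,0.85852) → (-1.84,0.86)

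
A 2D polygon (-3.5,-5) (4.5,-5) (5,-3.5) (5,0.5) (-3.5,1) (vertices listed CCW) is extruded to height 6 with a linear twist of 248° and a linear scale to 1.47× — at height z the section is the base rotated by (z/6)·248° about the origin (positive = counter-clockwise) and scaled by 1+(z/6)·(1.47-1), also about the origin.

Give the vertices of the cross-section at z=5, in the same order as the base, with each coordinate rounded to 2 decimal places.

t = z/height = 5/6 = 0.833333
s = 1 + (scale-1)·z/height = 1 + (1.47-1)·5/6 = 1.391667
θ = twist·z/height = 248°·5/6 = 206.6667° = 3.607014 rad
cos θ = -0.893633, sin θ = -0.448799 (intermediates below are computed at full precision and shown rounded to 5 d.p.)
v1: (-3.5,-5) → rotate → (0.88372,6.03896) → ×s → (1.22984,8.40422) → (1.23,8.40)
v2: (4.5,-5) → rotate → (-6.26534,2.44857) → ×s → (-8.71927,3.40759) → (-8.72,3.41)
v3: (5,-3.5) → rotate → (-6.03896,0.88372) → ×s → (-8.40422,1.22984) → (-8.40,1.23)
v4: (5,0.5) → rotate → (-4.24376,-2.69081) → ×s → (-5.90590,-3.74471) → (-5.91,-3.74)
v5: (-3.5,1) → rotate → (3.57651,0.67716) → ×s → (4.97731,0.94239) → (4.98,0.94)

Cross-section at z=5: (1.23,8.40) (-8.72,3.41) (-8.40,1.23) (-5.91,-3.74) (4.98,0.94)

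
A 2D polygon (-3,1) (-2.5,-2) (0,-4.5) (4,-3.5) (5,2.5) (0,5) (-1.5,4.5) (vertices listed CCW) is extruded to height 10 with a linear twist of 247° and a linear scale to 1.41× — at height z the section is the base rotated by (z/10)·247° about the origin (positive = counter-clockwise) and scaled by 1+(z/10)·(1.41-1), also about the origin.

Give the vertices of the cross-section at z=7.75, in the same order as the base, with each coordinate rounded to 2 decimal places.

t = z/height = 7.75/10 = 0.775
s = 1 + (scale-1)·z/height = 1 + (1.41-1)·7.75/10 = 1.317750
θ = twist·z/height = 247°·7.75/10 = 191.4250° = 3.340997 rad
cos θ = -0.980185, sin θ = -0.198085 (intermediates below are computed at full precision and shown rounded to 5 d.p.)
v1: (-3,1) → rotate → (3.13864,-0.38593) → ×s → (4.13594,-0.50856) → (4.14,-0.51)
v2: (-2.5,-2) → rotate → (2.05429,2.45558) → ×s → (2.70704,3.23584) → (2.71,3.24)
v3: (0,-4.5) → rotate → (-0.89138,4.41083) → ×s → (-1.17462,5.81237) → (-1.17,5.81)
v4: (4,-3.5) → rotate → (-4.61404,2.63831) → ×s → (-6.08015,3.47663) → (-6.08,3.48)
v5: (5,2.5) → rotate → (-4.40571,-3.44089) → ×s → (-5.80563,-4.53423) → (-5.81,-4.53)
v6: (0,5) → rotate → (0.99043,-4.90092) → ×s → (1.30513,-6.45819) → (1.31,-6.46)
v7: (-1.5,4.5) → rotate → (2.36166,-4.11370) → ×s → (3.11208,-5.42083) → (3.11,-5.42)

Cross-section at z=7.75: (4.14,-0.51) (2.71,3.24) (-1.17,5.81) (-6.08,3.48) (-5.81,-4.53) (1.31,-6.46) (3.11,-5.42)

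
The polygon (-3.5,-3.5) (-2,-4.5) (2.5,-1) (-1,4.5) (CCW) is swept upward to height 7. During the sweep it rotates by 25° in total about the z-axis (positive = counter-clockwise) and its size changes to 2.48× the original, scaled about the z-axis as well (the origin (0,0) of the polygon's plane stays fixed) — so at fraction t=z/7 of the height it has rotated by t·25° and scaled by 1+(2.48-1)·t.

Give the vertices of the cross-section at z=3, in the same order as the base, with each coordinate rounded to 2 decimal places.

t = z/height = 3/7 = 0.428571
s = 1 + (scale-1)·z/height = 1 + (2.48-1)·3/7 = 1.634286
θ = twist·z/height = 25°·3/7 = 10.7143° = 0.187000 rad
cos θ = 0.982566, sin θ = 0.185912 (intermediates below are computed at full precision and shown rounded to 5 d.p.)
v1: (-3.5,-3.5) → rotate → (-2.78829,-4.08967) → ×s → (-4.55687,-6.68369) → (-4.56,-6.68)
v2: (-2,-4.5) → rotate → (-1.12853,-4.79337) → ×s → (-1.84434,-7.83374) → (-1.84,-7.83)
v3: (2.5,-1) → rotate → (2.64233,-0.51779) → ×s → (4.31832,-0.84621) → (4.32,-0.85)
v4: (-1,4.5) → rotate → (-1.81917,4.23564) → ×s → (-2.97304,6.92224) → (-2.97,6.92)

Cross-section at z=3: (-4.56,-6.68) (-1.84,-7.83) (4.32,-0.85) (-2.97,6.92)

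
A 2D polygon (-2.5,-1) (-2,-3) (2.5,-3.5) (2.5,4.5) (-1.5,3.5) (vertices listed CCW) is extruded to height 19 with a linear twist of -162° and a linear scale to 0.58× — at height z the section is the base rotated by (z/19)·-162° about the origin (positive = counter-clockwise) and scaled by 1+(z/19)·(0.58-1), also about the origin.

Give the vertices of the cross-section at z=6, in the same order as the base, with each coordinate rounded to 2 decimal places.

Cross-section at z=6: (-2.04,1.14) (-3.11,-0.28) (-1.00,-3.59) (4.40,0.76) (1.55,2.92)

t = z/height = 6/19 = 0.315789
s = 1 + (scale-1)·z/height = 1 + (0.58-1)·6/19 = 0.867368
θ = twist·z/height = -162°·6/19 = -51.1579° = -0.892874 rad
cos θ = 0.627176, sin θ = -0.778877 (intermediates below are computed at full precision and shown rounded to 5 d.p.)
v1: (-2.5,-1) → rotate → (-2.34682,1.32002) → ×s → (-2.03556,1.14494) → (-2.04,1.14)
v2: (-2,-3) → rotate → (-3.59098,-0.32377) → ×s → (-3.11471,-0.28083) → (-3.11,-0.28)
v3: (2.5,-3.5) → rotate → (-1.15813,-4.14231) → ×s → (-1.00453,-3.59291) → (-1.00,-3.59)
v4: (2.5,4.5) → rotate → (5.07289,0.87510) → ×s → (4.40006,0.75903) → (4.40,0.76)
v5: (-1.5,3.5) → rotate → (1.78531,3.36343) → ×s → (1.54852,2.91734) → (1.55,2.92)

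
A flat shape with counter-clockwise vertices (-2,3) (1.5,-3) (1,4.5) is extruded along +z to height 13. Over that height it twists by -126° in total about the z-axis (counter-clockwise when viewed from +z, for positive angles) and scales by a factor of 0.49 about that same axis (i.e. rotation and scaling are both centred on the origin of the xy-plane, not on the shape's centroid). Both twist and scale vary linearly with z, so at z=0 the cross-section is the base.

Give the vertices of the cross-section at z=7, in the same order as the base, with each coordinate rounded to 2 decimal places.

Cross-section at z=7: (1.47,2.16) (-1.61,-1.83) (3.30,0.56)

t = z/height = 7/13 = 0.538462
s = 1 + (scale-1)·z/height = 1 + (0.49-1)·7/13 = 0.725385
θ = twist·z/height = -126°·7/13 = -67.8462° = -1.184139 rad
cos θ = 0.377095, sin θ = -0.926175 (intermediates below are computed at full precision and shown rounded to 5 d.p.)
v1: (-2,3) → rotate → (2.02433,2.98363) → ×s → (1.46842,2.16428) → (1.47,2.16)
v2: (1.5,-3) → rotate → (-2.21288,-2.52055) → ×s → (-1.60519,-1.82837) → (-1.61,-1.83)
v3: (1,4.5) → rotate → (4.54488,0.77075) → ×s → (3.29679,0.55909) → (3.30,0.56)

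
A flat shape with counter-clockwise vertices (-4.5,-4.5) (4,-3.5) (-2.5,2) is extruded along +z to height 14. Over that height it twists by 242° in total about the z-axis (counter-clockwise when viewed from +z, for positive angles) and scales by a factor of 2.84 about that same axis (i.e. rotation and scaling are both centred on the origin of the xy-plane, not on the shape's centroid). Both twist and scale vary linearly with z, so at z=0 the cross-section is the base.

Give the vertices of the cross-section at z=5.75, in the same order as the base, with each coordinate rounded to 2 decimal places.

t = z/height = 5.75/14 = 0.410714
s = 1 + (scale-1)·z/height = 1 + (2.84-1)·5.75/14 = 1.755714
θ = twist·z/height = 242°·5.75/14 = 99.3929° = 1.734733 rad
cos θ = -0.163203, sin θ = 0.986593 (intermediates below are computed at full precision and shown rounded to 5 d.p.)
v1: (-4.5,-4.5) → rotate → (5.17408,-3.70525) → ×s → (9.08421,-6.50537) → (9.08,-6.51)
v2: (4,-3.5) → rotate → (2.80026,4.51758) → ×s → (4.91646,7.93158) → (4.92,7.93)
v3: (-2.5,2) → rotate → (-1.56518,-2.79289) → ×s → (-2.74800,-4.90351) → (-2.75,-4.90)

Cross-section at z=5.75: (9.08,-6.51) (4.92,7.93) (-2.75,-4.90)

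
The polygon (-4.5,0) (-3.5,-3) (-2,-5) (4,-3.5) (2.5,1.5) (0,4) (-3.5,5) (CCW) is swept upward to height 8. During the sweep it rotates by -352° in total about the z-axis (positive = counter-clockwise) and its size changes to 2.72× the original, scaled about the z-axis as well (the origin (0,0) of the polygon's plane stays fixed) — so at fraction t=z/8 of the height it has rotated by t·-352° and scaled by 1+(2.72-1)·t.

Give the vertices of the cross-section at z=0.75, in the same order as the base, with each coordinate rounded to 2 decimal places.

Cross-section at z=0.75: (-4.38,2.85) (-5.31,-0.71) (-5.11,-3.60) (1.68,-5.94) (3.38,-0.12) (2.53,3.90) (-0.25,7.08)

t = z/height = 0.75/8 = 0.09375
s = 1 + (scale-1)·z/height = 1 + (2.72-1)·0.75/8 = 1.161250
θ = twist·z/height = -352°·0.75/8 = -33.0000° = -0.575959 rad
cos θ = 0.838671, sin θ = -0.544639 (intermediates below are computed at full precision and shown rounded to 5 d.p.)
v1: (-4.5,0) → rotate → (-3.77402,2.45088) → ×s → (-4.38258,2.84608) → (-4.38,2.85)
v2: (-3.5,-3) → rotate → (-4.56926,-0.60978) → ×s → (-5.30606,-0.70810) → (-5.31,-0.71)
v3: (-2,-5) → rotate → (-4.40054,-3.10407) → ×s → (-5.11012,-3.60461) → (-5.11,-3.60)
v4: (4,-3.5) → rotate → (1.44845,-5.11390) → ×s → (1.68201,-5.93852) → (1.68,-5.94)
v5: (2.5,1.5) → rotate → (2.91363,-0.10359) → ×s → (3.38346,-0.12030) → (3.38,-0.12)
v6: (0,4) → rotate → (2.17856,3.35468) → ×s → (2.52985,3.89562) → (2.53,3.90)
v7: (-3.5,5) → rotate → (-0.21215,6.09959) → ×s → (-0.24636,7.08315) → (-0.25,7.08)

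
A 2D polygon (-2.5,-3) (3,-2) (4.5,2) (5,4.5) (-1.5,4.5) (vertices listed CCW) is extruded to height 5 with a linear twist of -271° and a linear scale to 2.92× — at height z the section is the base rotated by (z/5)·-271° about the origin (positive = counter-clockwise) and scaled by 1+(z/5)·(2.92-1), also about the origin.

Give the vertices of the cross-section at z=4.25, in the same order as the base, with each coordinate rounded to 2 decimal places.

t = z/height = 4.25/5 = 0.85
s = 1 + (scale-1)·z/height = 1 + (2.92-1)·4.25/5 = 2.632000
θ = twist·z/height = -271°·4.25/5 = -230.3500° = -4.020366 rad
cos θ = -0.638096, sin θ = 0.769957 (intermediates below are computed at full precision and shown rounded to 5 d.p.)
v1: (-2.5,-3) → rotate → (3.90511,-0.01060) → ×s → (10.27825,-0.02791) → (10.28,-0.03)
v2: (3,-2) → rotate → (-0.37438,3.58606) → ×s → (-0.98536,9.43852) → (-0.99,9.44)
v3: (4.5,2) → rotate → (-4.41135,2.18861) → ×s → (-11.61066,5.76043) → (-11.61,5.76)
v4: (5,4.5) → rotate → (-6.65529,0.97835) → ×s → (-17.51671,2.57502) → (-17.52,2.58)
v5: (-1.5,4.5) → rotate → (-2.50766,-4.02637) → ×s → (-6.60016,-10.59740) → (-6.60,-10.60)

Cross-section at z=4.25: (10.28,-0.03) (-0.99,9.44) (-11.61,5.76) (-17.52,2.58) (-6.60,-10.60)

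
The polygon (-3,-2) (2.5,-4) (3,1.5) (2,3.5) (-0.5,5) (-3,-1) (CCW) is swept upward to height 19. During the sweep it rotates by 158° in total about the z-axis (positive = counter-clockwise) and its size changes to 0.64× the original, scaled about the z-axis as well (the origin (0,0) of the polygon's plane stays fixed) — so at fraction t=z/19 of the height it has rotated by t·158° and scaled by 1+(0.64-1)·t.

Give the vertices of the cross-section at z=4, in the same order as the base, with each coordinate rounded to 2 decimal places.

t = z/height = 4/19 = 0.210526
s = 1 + (scale-1)·z/height = 1 + (0.64-1)·4/19 = 0.924211
θ = twist·z/height = 158°·4/19 = 33.2632° = 0.580552 rad
cos θ = 0.836160, sin θ = 0.548485 (intermediates below are computed at full precision and shown rounded to 5 d.p.)
v1: (-3,-2) → rotate → (-1.41151,-3.31778) → ×s → (-1.30453,-3.06632) → (-1.30,-3.07)
v2: (2.5,-4) → rotate → (4.28434,-1.97343) → ×s → (3.95963,-1.82386) → (3.96,-1.82)
v3: (3,1.5) → rotate → (1.68575,2.89970) → ×s → (1.55799,2.67993) → (1.56,2.68)
v4: (2,3.5) → rotate → (-0.24738,4.02353) → ×s → (-0.22863,3.71859) → (-0.23,3.72)
v5: (-0.5,5) → rotate → (-3.16051,3.90656) → ×s → (-2.92097,3.61048) → (-2.92,3.61)
v6: (-3,-1) → rotate → (-1.96000,-2.48162) → ×s → (-1.81145,-2.29354) → (-1.81,-2.29)

Cross-section at z=4: (-1.30,-3.07) (3.96,-1.82) (1.56,2.68) (-0.23,3.72) (-2.92,3.61) (-1.81,-2.29)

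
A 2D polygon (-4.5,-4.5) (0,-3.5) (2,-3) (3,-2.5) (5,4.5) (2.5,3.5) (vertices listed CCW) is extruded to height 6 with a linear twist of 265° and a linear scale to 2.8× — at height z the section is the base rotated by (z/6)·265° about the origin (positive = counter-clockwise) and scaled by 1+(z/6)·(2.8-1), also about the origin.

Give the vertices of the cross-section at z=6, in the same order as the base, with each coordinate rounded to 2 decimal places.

Cross-section at z=6: (-11.45,13.65) (-9.76,0.85) (-8.86,-4.85) (-7.71,-7.76) (11.33,-15.04) (9.15,-7.83)

t = z/height = 6/6 = 1
s = 1 + (scale-1)·z/height = 1 + (2.8-1)·6/6 = 2.800000
θ = twist·z/height = 265°·6/6 = 265.0000° = 4.625123 rad
cos θ = -0.087156, sin θ = -0.996195 (intermediates below are computed at full precision and shown rounded to 5 d.p.)
v1: (-4.5,-4.5) → rotate → (-4.09068,4.87508) → ×s → (-11.45389,13.65022) → (-11.45,13.65)
v2: (0,-3.5) → rotate → (-3.48668,0.30505) → ×s → (-9.76271,0.85413) → (-9.76,0.85)
v3: (2,-3) → rotate → (-3.16290,-1.73092) → ×s → (-8.85611,-4.84658) → (-8.86,-4.85)
v4: (3,-2.5) → rotate → (-2.75195,-2.77069) → ×s → (-7.70547,-7.75795) → (-7.71,-7.76)
v5: (5,4.5) → rotate → (4.04710,-5.37317) → ×s → (11.33187,-15.04489) → (11.33,-15.04)
v6: (2.5,3.5) → rotate → (3.26879,-2.79553) → ×s → (9.15262,-7.82749) → (9.15,-7.83)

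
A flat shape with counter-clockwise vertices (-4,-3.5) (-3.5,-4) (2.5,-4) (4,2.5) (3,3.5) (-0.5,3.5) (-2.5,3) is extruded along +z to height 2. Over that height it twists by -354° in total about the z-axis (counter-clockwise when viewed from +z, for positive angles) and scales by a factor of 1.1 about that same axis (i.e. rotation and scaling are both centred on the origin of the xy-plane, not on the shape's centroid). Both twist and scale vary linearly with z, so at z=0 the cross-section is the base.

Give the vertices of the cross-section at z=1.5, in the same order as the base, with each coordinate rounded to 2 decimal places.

Cross-section at z=1.5: (4.09,-3.99) (4.58,-3.41) (4.08,3.02) (-3.02,4.08) (-4.00,2.92) (-3.71,-0.83) (-3.00,-2.93)

t = z/height = 1.5/2 = 0.75
s = 1 + (scale-1)·z/height = 1 + (1.1-1)·1.5/2 = 1.075000
θ = twist·z/height = -354°·1.5/2 = -265.5000° = -4.633849 rad
cos θ = -0.078459, sin θ = 0.996917 (intermediates below are computed at full precision and shown rounded to 5 d.p.)
v1: (-4,-3.5) → rotate → (3.80305,-3.71306) → ×s → (4.08828,-3.99154) → (4.09,-3.99)
v2: (-3.5,-4) → rotate → (4.26228,-3.17537) → ×s → (4.58195,-3.41353) → (4.58,-3.41)
v3: (2.5,-4) → rotate → (3.79152,2.80613) → ×s → (4.07589,3.01659) → (4.08,3.02)
v4: (4,2.5) → rotate → (-2.80613,3.79152) → ×s → (-3.01659,4.07589) → (-3.02,4.08)
v5: (3,3.5) → rotate → (-3.72459,2.71615) → ×s → (-4.00393,2.91986) → (-4.00,2.92)
v6: (-0.5,3.5) → rotate → (-3.44998,-0.77307) → ×s → (-3.70873,-0.83105) → (-3.71,-0.83)
v7: (-2.5,3) → rotate → (-2.79460,-2.72767) → ×s → (-3.00420,-2.93225) → (-3.00,-2.93)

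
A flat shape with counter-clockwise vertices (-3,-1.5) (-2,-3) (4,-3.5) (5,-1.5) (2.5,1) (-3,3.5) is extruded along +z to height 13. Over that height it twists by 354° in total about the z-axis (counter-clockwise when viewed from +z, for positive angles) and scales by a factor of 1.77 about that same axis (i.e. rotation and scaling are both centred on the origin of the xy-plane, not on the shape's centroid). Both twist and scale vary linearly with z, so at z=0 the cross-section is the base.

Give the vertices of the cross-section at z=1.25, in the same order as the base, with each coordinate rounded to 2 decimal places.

Cross-section at z=1.25: (-1.77,-3.14) (0.02,-3.87) (5.66,-0.71) (5.35,1.67) (1.62,2.39) (-4.77,1.31)

t = z/height = 1.25/13 = 0.0961538
s = 1 + (scale-1)·z/height = 1 + (1.77-1)·1.25/13 = 1.074038
θ = twist·z/height = 354°·1.25/13 = 34.0385° = 0.594083 rad
cos θ = 0.828662, sin θ = 0.559749 (intermediates below are computed at full precision and shown rounded to 5 d.p.)
v1: (-3,-1.5) → rotate → (-1.64636,-2.92224) → ×s → (-1.76826,-3.13860) → (-1.77,-3.14)
v2: (-2,-3) → rotate → (0.02192,-3.60548) → ×s → (0.02355,-3.87243) → (0.02,-3.87)
v3: (4,-3.5) → rotate → (5.27377,-0.66132) → ×s → (5.66423,-0.71028) → (5.66,-0.71)
v4: (5,-1.5) → rotate → (4.98293,1.55575) → ×s → (5.35186,1.67094) → (5.35,1.67)
v5: (2.5,1) → rotate → (1.51191,2.22804) → ×s → (1.62384,2.39300) → (1.62,2.39)
v6: (-3,3.5) → rotate → (-4.44511,1.22107) → ×s → (-4.77422,1.31148) → (-4.77,1.31)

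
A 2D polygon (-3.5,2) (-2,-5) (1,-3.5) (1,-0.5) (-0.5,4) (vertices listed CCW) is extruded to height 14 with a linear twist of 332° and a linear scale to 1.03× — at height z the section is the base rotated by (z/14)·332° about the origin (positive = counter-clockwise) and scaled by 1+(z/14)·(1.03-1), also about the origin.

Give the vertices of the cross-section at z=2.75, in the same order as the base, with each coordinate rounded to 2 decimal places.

Cross-section at z=2.75: (-3.30,-2.35) (3.72,-3.93) (3.62,-0.56) (0.88,0.70) (-3.86,1.23)

t = z/height = 2.75/14 = 0.196429
s = 1 + (scale-1)·z/height = 1 + (1.03-1)·2.75/14 = 1.005893
θ = twist·z/height = 332°·2.75/14 = 65.2143° = 1.138204 rad
cos θ = 0.419226, sin θ = 0.907882 (intermediates below are computed at full precision and shown rounded to 5 d.p.)
v1: (-3.5,2) → rotate → (-3.28305,-2.33914) → ×s → (-3.30240,-2.35292) → (-3.30,-2.35)
v2: (-2,-5) → rotate → (3.70096,-3.91189) → ×s → (3.72277,-3.93494) → (3.72,-3.93)
v3: (1,-3.5) → rotate → (3.59681,-0.55941) → ×s → (3.61801,-0.56270) → (3.62,-0.56)
v4: (1,-0.5) → rotate → (0.87317,0.69827) → ×s → (0.87831,0.70238) → (0.88,0.70)
v5: (-0.5,4) → rotate → (-3.84114,1.22296) → ×s → (-3.86378,1.23017) → (-3.86,1.23)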